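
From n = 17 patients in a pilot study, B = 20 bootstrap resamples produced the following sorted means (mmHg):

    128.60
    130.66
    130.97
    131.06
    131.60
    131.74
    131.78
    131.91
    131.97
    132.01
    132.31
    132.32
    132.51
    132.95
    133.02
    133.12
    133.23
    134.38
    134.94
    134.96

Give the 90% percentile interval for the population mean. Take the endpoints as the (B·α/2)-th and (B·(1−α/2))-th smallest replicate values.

(128.60, 134.94)

α = 0.10; lower rank = 20 × 0.050 = 1; upper rank = 20 × 0.950 = 19.
The 1st smallest replicate is 128.60; the 19th is 134.94.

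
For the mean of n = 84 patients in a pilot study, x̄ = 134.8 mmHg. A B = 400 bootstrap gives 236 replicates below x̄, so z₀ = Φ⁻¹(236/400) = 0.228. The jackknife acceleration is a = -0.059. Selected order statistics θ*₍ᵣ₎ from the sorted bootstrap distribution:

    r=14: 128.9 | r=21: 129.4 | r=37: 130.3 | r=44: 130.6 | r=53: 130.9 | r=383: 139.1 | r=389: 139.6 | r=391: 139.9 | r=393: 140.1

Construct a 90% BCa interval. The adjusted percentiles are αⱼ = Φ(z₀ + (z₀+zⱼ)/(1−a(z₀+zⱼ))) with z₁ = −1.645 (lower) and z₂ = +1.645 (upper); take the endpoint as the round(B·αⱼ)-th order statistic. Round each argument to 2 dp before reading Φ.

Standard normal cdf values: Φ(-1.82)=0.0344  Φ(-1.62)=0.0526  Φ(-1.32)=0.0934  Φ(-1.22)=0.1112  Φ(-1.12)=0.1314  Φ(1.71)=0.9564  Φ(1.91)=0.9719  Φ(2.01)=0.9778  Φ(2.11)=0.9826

(130.3, 139.6)

Lower: z₀ + z₁ = 0.228 + (-1.645) = -1.417; 1 − a(z₀+z₁) = 1 − (-0.059)(-1.417) = 0.9164; argument = 0.228 + (-1.417)/0.9164 = -1.3183 → -1.32.
α₁ = Φ(-1.32) = 0.0934; rank = round(400 × 0.0934) = 37; θ*₍37₎ = 130.3.
Upper: z₀ + z₂ = 1.873; 1 − a(z₀+z₂) = 1.1105; argument = 1.9146 → 1.91; α₂ = 0.9719; rank = 389; θ*₍389₎ = 139.6.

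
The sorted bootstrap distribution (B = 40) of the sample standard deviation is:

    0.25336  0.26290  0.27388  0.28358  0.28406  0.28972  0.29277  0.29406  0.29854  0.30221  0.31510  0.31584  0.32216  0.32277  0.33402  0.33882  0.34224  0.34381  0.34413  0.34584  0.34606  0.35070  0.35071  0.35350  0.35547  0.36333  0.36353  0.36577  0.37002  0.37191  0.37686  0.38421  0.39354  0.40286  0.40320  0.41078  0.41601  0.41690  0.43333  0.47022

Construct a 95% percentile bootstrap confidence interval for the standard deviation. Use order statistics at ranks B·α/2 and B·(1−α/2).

α = 0.05; lower rank = 40 × 0.025 = 1; upper rank = 40 × 0.975 = 39.
The 1st smallest replicate is 0.25336; the 39th is 0.43333.

(0.25336, 0.43333)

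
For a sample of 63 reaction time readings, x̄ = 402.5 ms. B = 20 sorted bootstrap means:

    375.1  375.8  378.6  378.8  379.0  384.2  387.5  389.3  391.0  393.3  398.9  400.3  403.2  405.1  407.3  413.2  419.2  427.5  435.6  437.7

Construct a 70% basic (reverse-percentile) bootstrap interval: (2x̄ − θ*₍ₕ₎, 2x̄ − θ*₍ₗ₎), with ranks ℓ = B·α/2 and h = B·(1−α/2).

Percentile endpoints at ranks 3 and 17: θ*₍3₎ = 378.6, θ*₍17₎ = 419.2.
Basic interval reflects these around x̄:
  lower = 2 × 402.5 − 419.2 = 385.8
  upper = 2 × 402.5 − 378.6 = 426.4

(385.8, 426.4)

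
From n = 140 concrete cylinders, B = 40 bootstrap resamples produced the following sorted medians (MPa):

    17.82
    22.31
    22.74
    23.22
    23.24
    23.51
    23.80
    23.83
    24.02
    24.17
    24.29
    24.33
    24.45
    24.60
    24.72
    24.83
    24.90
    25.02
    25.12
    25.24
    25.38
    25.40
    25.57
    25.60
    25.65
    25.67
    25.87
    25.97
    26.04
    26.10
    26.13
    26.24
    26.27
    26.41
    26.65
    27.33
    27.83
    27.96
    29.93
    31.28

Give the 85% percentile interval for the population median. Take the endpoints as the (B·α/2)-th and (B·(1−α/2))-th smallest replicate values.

(22.74, 27.83)

α = 0.15; lower rank = 40 × 0.075 = 3; upper rank = 40 × 0.925 = 37.
The 3rd smallest replicate is 22.74; the 37th is 27.83.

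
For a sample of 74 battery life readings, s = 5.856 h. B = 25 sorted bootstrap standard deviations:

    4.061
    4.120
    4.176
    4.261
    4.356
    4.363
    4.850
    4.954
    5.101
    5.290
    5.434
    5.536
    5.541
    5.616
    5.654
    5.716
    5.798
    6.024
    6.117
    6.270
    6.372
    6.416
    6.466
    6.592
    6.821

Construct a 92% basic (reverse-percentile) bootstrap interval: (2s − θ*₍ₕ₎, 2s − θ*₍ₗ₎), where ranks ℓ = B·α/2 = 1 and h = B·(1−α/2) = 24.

(5.120, 7.651)

Percentile endpoints at ranks 1 and 24: θ*₍1₎ = 4.061, θ*₍24₎ = 6.592.
Basic interval reflects these around s:
  lower = 2 × 5.856 − 6.592 = 5.120
  upper = 2 × 5.856 − 4.061 = 7.651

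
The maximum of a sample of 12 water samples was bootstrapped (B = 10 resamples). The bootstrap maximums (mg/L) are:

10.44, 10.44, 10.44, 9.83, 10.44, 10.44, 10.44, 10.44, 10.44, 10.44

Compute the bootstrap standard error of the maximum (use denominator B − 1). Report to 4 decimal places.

Bootstrap SE is the standard deviation of the 10 replicate maximums.
Mean of replicates: (10.44 + 10.44 + 10.44 + 9.83 + 10.44 + 10.44 + 10.44 + 10.44 + 10.44 + 10.44) / 10 = 103.79000 / 10 = 10.37900
Sum of squared deviations: (+0.06100)² + (+0.06100)² + (+0.06100)² + (−0.54900)² + (+0.06100)² + (+0.06100)² + (+0.06100)² + (+0.06100)² + (+0.06100)² + (+0.06100)² = 0.33489
Variance = 0.33489 / 9 = 0.03721
SE* = √0.03721

SE* = 0.1929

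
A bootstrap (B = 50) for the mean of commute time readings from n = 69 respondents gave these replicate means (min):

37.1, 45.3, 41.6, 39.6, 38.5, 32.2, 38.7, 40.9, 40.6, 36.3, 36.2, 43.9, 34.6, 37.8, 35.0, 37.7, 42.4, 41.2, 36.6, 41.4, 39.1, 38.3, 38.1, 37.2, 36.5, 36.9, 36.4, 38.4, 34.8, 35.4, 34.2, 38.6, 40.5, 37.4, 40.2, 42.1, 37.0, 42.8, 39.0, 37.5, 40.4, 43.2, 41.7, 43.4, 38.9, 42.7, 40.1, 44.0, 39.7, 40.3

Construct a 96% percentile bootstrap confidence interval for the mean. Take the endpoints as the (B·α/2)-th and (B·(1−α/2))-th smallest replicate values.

(32.2, 44.0)

Sorted replicates: 32.2, 34.2, 34.6, 34.8, 35.0, 35.4, 36.2, 36.3, 36.4, 36.5, 36.6, 36.9, 37.0, 37.1, 37.2, 37.4, 37.5, 37.7, 37.8, 38.1, 38.3, 38.4, 38.5, 38.6, 38.7, 38.9, 39.0, 39.1, 39.6, 39.7, 40.1, 40.2, 40.3, 40.4, 40.5, 40.6, 40.9, 41.2, 41.4, 41.6, 41.7, 42.1, 42.4, 42.7, 42.8, 43.2, 43.4, 43.9, 44.0, 45.3
α = 0.04; lower rank = 50 × 0.020 = 1; upper rank = 50 × 0.980 = 49.
The 1st smallest replicate is 32.2; the 49th is 44.0.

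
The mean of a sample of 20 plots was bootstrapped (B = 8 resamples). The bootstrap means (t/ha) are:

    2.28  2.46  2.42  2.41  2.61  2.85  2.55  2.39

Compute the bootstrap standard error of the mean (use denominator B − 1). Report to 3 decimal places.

Bootstrap SE is the standard deviation of the 8 replicate means.
Mean of replicates: (2.28 + 2.46 + 2.42 + 2.41 + 2.61 + 2.85 + 2.55 + 2.39) / 8 = 19.9700 / 8 = 2.4962
Sum of squared deviations: (−0.2163)² + (−0.0362)² + (−0.0762)² + (−0.0862)² + (+0.1138)² + (+0.3538)² + (+0.0537)² + (−0.1062)² = 0.2136
Variance = 0.2136 / 7 = 0.0305
SE* = √0.0305

SE* = 0.175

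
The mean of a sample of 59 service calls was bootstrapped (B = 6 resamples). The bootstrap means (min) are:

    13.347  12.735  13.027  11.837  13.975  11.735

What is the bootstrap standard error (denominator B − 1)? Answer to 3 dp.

Bootstrap SE is the standard deviation of the 6 replicate means.
Mean of replicates: (13.347 + 12.735 + 13.027 + 11.837 + 13.975 + 11.735) / 6 = 76.6560 / 6 = 12.7760
Sum of squared deviations: (+0.5710)² + (−0.0410)² + (+0.2510)² + (−0.9390)² + (+1.1990)² + (−1.0410)² = 3.7937
Variance = 3.7937 / 5 = 0.7587
SE* = √0.7587

SE* = 0.871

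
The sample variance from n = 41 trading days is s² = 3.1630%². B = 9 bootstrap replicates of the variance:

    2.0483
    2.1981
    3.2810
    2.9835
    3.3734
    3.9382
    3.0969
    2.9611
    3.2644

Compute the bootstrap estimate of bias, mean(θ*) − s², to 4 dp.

bias = −0.1469

mean(θ*) = (2.0483 + 2.1981 + 3.2810 + 2.9835 + 3.3734 + 3.9382 + 3.0969 + 2.9611 + 3.2644) / 9 = 3.01610
bias = 3.01610 − 3.1630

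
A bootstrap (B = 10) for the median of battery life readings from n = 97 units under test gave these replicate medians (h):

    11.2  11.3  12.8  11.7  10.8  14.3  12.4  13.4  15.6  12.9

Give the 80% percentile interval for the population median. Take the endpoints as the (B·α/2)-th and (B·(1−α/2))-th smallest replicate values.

Sorted replicates: 10.8, 11.2, 11.3, 11.7, 12.4, 12.8, 12.9, 13.4, 14.3, 15.6
α = 0.20; lower rank = 10 × 0.100 = 1; upper rank = 10 × 0.900 = 9.
The 1st smallest replicate is 10.8; the 9th is 14.3.

(10.8, 14.3)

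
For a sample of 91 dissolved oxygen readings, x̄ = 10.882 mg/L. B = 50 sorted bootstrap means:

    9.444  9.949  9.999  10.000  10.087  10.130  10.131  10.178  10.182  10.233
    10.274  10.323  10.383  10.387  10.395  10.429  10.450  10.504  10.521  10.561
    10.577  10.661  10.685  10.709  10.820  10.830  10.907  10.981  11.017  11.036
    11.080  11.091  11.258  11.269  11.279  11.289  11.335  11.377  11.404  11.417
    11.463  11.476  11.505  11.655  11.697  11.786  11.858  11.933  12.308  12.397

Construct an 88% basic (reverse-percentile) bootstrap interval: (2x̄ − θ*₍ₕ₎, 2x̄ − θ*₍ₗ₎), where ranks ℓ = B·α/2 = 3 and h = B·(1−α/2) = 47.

(9.906, 11.765)

Percentile endpoints at ranks 3 and 47: θ*₍3₎ = 9.999, θ*₍47₎ = 11.858.
Basic interval reflects these around x̄:
  lower = 2 × 10.882 − 11.858 = 9.906
  upper = 2 × 10.882 − 9.999 = 11.765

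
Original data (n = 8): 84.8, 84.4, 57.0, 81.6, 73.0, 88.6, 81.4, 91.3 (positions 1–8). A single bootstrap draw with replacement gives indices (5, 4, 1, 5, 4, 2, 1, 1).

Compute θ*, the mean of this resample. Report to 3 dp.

θ* = 81.000

Resample values: 73.0, 81.6, 84.8, 73.0, 81.6, 84.4, 84.8, 84.8.
Mean = (73.0 + 81.6 + 84.8 + 73.0 + 81.6 + 84.4 + 84.8 + 84.8) / 8 = 648.00 / 8 = 81.000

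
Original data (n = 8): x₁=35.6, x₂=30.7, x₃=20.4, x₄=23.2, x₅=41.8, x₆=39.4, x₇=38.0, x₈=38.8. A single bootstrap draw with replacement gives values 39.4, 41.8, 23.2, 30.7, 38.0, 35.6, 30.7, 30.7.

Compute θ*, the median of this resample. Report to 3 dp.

θ* = 33.150

Sorted: 23.2, 30.7, 30.7, 30.7, 35.6, 38.0, 39.4, 41.8
Median = average of the two middle values = 33.150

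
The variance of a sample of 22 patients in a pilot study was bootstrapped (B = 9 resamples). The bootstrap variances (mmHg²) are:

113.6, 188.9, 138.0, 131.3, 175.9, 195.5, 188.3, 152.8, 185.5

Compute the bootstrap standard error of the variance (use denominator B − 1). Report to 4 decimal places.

Bootstrap SE is the standard deviation of the 9 replicate variances.
Mean of replicates: (113.6 + 188.9 + 138.0 + 131.3 + 175.9 + 195.5 + 188.3 + 152.8 + 185.5) / 9 = 1469.80000 / 9 = 163.31111
Sum of squared deviations: (−49.71111)² + (+25.58889)² + (−25.31111)² + (−32.01111)² + (+12.58889)² + (+32.18889)² + (+24.98889)² + (−10.51111)² + (+22.18889)² = 7213.22889
Variance = 7213.22889 / 8 = 901.65361
SE* = √901.65361

SE* = 30.0275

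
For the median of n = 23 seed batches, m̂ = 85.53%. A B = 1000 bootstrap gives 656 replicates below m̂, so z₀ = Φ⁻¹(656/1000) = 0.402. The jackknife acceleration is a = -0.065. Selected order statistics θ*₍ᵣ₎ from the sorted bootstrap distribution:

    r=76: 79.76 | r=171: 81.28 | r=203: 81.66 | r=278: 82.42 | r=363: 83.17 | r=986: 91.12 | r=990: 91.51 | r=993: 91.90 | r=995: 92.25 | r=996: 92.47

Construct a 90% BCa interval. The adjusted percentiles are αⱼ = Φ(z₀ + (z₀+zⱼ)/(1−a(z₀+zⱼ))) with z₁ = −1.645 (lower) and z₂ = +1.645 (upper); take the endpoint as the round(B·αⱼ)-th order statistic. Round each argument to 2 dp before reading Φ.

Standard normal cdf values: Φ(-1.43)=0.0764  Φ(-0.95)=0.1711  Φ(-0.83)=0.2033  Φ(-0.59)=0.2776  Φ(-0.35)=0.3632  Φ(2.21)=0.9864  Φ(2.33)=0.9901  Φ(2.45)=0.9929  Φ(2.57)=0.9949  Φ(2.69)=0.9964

(81.28, 91.12)

Lower: z₀ + z₁ = 0.402 + (-1.645) = -1.243; 1 − a(z₀+z₁) = 1 − (-0.065)(-1.243) = 0.9192; argument = 0.402 + (-1.243)/0.9192 = -0.9503 → -0.95.
α₁ = Φ(-0.95) = 0.1711; rank = round(1000 × 0.1711) = 171; θ*₍171₎ = 81.28.
Upper: z₀ + z₂ = 2.047; 1 − a(z₀+z₂) = 1.1331; argument = 2.2086 → 2.21; α₂ = 0.9864; rank = 986; θ*₍986₎ = 91.12.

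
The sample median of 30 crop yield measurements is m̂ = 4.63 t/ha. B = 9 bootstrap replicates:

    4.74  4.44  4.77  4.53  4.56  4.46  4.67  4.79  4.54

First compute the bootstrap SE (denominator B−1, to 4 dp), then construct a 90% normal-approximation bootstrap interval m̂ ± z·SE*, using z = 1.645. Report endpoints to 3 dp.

Mean of replicates = 4.6111; sum of squared deviations = 0.1437; SE* = √(0.1437/8) = 0.1340
Margin = 1.645 × 0.1340 = 0.2204
Interval: 4.63 ± 0.2204

(4.410, 4.850)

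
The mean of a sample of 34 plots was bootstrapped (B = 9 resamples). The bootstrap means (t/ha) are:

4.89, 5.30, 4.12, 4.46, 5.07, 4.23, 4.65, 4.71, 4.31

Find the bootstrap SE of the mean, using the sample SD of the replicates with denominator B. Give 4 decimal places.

Bootstrap SE is the standard deviation of the 9 replicate means.
Mean of replicates: (4.89 + 5.30 + 4.12 + 4.46 + 5.07 + 4.23 + 4.65 + 4.71 + 4.31) / 9 = 41.74000 / 9 = 4.63778
Sum of squared deviations: (+0.25222)² + (+0.66222)² + (−0.51778)² + (−0.17778)² + (+0.43222)² + (−0.40778)² + (+0.01222)² + (+0.07222)² + (−0.32778)² = 1.26776
Variance = 1.26776 / 9 = 0.14086
SE* = √0.14086

SE* = 0.3753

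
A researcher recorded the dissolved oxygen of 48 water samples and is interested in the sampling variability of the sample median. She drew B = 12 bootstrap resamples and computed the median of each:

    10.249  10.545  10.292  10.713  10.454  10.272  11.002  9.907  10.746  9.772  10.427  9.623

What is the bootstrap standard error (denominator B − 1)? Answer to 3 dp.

Bootstrap SE is the standard deviation of the 12 replicate medians.
Mean of replicates: (10.249 + 10.545 + 10.292 + 10.713 + 10.454 + 10.272 + 11.002 + 9.907 + 10.746 + 9.772 + 10.427 + 9.623) / 12 = 124.0020 / 12 = 10.3335
Sum of squared deviations: (−0.0845)² + (+0.2115)² + (−0.0415)² + (+0.3795)² + (+0.1205)² + (−0.0615)² + (+0.6685)² + (−0.4265)² + (+0.4125)² + (−0.5615)² + (+0.0935)² + (−0.7105)² = 1.8437
Variance = 1.8437 / 11 = 0.1676
SE* = √0.1676

SE* = 0.409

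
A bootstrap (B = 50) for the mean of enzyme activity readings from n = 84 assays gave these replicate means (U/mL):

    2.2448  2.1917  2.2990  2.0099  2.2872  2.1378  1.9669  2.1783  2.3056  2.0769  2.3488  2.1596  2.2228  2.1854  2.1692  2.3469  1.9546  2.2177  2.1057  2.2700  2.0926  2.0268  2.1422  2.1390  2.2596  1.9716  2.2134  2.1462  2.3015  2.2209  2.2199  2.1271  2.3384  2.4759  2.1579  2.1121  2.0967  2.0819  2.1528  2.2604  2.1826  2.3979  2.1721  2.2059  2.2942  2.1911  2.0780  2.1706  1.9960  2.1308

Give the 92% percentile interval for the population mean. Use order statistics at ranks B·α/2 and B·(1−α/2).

Sorted replicates: 1.9546, 1.9669, 1.9716, 1.9960, 2.0099, 2.0268, 2.0769, 2.0780, 2.0819, 2.0926, 2.0967, 2.1057, 2.1121, 2.1271, 2.1308, 2.1378, 2.1390, 2.1422, 2.1462, 2.1528, 2.1579, 2.1596, 2.1692, 2.1706, 2.1721, 2.1783, 2.1826, 2.1854, 2.1911, 2.1917, 2.2059, 2.2134, 2.2177, 2.2199, 2.2209, 2.2228, 2.2448, 2.2596, 2.2604, 2.2700, 2.2872, 2.2942, 2.2990, 2.3015, 2.3056, 2.3384, 2.3469, 2.3488, 2.3979, 2.4759
α = 0.08; lower rank = 50 × 0.040 = 2; upper rank = 50 × 0.960 = 48.
The 2nd smallest replicate is 1.9669; the 48th is 2.3488.

(1.9669, 2.3488)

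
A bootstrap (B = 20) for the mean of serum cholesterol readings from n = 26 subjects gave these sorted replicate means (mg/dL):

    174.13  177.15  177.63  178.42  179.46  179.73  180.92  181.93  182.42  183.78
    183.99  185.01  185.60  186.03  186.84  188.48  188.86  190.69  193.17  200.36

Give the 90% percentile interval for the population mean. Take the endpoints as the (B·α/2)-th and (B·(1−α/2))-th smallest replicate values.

(174.13, 193.17)

α = 0.10; lower rank = 20 × 0.050 = 1; upper rank = 20 × 0.950 = 19.
The 1st smallest replicate is 174.13; the 19th is 193.17.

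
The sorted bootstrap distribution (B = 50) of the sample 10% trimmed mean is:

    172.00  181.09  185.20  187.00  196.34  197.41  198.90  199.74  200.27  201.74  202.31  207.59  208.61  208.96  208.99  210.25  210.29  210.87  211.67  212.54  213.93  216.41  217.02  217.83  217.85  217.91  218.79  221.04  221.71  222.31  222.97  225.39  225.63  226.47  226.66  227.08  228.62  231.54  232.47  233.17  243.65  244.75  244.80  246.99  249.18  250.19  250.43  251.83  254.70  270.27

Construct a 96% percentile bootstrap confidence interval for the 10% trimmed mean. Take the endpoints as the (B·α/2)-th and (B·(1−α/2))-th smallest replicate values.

α = 0.04; lower rank = 50 × 0.020 = 1; upper rank = 50 × 0.980 = 49.
The 1st smallest replicate is 172.00; the 49th is 254.70.

(172.00, 254.70)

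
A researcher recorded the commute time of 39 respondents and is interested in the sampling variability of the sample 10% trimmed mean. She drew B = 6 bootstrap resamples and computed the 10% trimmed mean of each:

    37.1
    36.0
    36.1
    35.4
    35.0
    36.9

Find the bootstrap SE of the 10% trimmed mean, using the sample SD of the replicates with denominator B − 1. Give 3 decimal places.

SE* = 0.818

Bootstrap SE is the standard deviation of the 6 replicate 10% trimmed means.
Mean of replicates: (37.1 + 36.0 + 36.1 + 35.4 + 35.0 + 36.9) / 6 = 216.5000 / 6 = 36.0833
Sum of squared deviations: (+1.0167)² + (−0.0833)² + (+0.0167)² + (−0.6833)² + (−1.0833)² + (+0.8167)² = 3.3483
Variance = 3.3483 / 5 = 0.6697
SE* = √0.6697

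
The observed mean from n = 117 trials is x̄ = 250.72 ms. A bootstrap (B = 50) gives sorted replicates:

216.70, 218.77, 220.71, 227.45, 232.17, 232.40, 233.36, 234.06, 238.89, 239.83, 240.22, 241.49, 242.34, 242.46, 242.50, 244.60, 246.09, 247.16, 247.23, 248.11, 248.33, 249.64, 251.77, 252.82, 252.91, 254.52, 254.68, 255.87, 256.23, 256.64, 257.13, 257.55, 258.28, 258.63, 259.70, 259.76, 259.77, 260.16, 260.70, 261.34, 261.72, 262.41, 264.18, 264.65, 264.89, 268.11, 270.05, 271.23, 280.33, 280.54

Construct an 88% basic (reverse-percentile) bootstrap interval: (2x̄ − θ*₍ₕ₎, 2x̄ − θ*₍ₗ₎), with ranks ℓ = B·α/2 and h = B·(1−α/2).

Percentile endpoints at ranks 3 and 47: θ*₍3₎ = 220.71, θ*₍47₎ = 270.05.
Basic interval reflects these around x̄:
  lower = 2 × 250.72 − 270.05 = 231.39
  upper = 2 × 250.72 − 220.71 = 280.73

(231.39, 280.73)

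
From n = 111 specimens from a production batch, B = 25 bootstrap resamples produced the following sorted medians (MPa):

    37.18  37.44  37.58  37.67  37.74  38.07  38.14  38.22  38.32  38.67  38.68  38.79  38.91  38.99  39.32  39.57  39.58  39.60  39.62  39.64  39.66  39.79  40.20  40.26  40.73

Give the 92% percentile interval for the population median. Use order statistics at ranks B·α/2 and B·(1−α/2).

α = 0.08; lower rank = 25 × 0.040 = 1; upper rank = 25 × 0.960 = 24.
The 1st smallest replicate is 37.18; the 24th is 40.26.

(37.18, 40.26)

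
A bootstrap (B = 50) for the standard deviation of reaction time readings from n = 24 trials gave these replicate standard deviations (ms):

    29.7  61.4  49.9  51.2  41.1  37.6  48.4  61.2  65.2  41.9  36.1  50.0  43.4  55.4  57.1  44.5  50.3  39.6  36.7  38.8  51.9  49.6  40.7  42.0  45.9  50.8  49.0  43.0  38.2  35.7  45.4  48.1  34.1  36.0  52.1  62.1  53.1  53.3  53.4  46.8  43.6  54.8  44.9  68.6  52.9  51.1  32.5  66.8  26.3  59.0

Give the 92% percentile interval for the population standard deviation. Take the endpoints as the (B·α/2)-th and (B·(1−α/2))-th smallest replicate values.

Sorted replicates: 26.3, 29.7, 32.5, 34.1, 35.7, 36.0, 36.1, 36.7, 37.6, 38.2, 38.8, 39.6, 40.7, 41.1, 41.9, 42.0, 43.0, 43.4, 43.6, 44.5, 44.9, 45.4, 45.9, 46.8, 48.1, 48.4, 49.0, 49.6, 49.9, 50.0, 50.3, 50.8, 51.1, 51.2, 51.9, 52.1, 52.9, 53.1, 53.3, 53.4, 54.8, 55.4, 57.1, 59.0, 61.2, 61.4, 62.1, 65.2, 66.8, 68.6
α = 0.08; lower rank = 50 × 0.040 = 2; upper rank = 50 × 0.960 = 48.
The 2nd smallest replicate is 29.7; the 48th is 65.2.

(29.7, 65.2)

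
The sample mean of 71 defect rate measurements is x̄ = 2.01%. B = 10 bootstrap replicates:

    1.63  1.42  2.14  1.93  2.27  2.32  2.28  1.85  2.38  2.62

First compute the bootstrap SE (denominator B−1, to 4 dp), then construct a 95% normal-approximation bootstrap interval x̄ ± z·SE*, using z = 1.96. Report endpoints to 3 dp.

Mean of replicates = 2.0840; sum of squared deviations = 1.2322; SE* = √(1.2322/9) = 0.3700
Margin = 1.96 × 0.3700 = 0.7252
Interval: 2.01 ± 0.7252

(1.285, 2.735)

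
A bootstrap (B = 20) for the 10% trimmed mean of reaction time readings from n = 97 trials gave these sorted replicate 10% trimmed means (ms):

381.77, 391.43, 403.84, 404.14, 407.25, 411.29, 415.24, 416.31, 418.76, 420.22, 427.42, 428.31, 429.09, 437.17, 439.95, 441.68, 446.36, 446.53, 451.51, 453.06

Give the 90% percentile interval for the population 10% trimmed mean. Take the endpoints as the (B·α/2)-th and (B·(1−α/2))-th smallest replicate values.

α = 0.10; lower rank = 20 × 0.050 = 1; upper rank = 20 × 0.950 = 19.
The 1st smallest replicate is 381.77; the 19th is 451.51.

(381.77, 451.51)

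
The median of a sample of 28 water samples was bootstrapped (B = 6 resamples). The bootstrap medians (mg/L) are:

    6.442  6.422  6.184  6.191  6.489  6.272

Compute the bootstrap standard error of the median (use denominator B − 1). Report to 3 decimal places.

SE* = 0.134

Bootstrap SE is the standard deviation of the 6 replicate medians.
Mean of replicates: (6.442 + 6.422 + 6.184 + 6.191 + 6.489 + 6.272) / 6 = 38.0000 / 6 = 6.3333
Sum of squared deviations: (+0.1087)² + (+0.0887)² + (−0.1493)² + (−0.1423)² + (+0.1557)² + (−0.0613)² = 0.0902
Variance = 0.0902 / 5 = 0.0180
SE* = √0.0180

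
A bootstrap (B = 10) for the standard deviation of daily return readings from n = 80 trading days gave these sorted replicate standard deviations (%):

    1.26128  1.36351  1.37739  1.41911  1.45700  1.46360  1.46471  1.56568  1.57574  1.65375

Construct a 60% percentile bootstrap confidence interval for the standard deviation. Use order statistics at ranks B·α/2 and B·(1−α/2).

α = 0.40; lower rank = 10 × 0.200 = 2; upper rank = 10 × 0.800 = 8.
The 2nd smallest replicate is 1.36351; the 8th is 1.56568.

(1.36351, 1.56568)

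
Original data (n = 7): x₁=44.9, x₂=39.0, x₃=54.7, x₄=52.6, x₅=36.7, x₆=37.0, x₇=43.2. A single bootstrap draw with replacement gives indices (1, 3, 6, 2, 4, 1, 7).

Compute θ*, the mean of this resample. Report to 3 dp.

Resample values: 44.9, 54.7, 37.0, 39.0, 52.6, 44.9, 43.2.
Mean = (44.9 + 54.7 + 37.0 + 39.0 + 52.6 + 44.9 + 43.2) / 7 = 316.30 / 7 = 45.186

θ* = 45.186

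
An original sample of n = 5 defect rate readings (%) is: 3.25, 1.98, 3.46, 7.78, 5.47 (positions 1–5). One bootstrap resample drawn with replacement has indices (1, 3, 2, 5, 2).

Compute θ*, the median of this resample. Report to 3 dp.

θ* = 3.250

Resample values: 3.25, 3.46, 1.98, 5.47, 1.98.
Sorted: 1.98, 1.98, 3.25, 3.46, 5.47
Median = middle value = 3.250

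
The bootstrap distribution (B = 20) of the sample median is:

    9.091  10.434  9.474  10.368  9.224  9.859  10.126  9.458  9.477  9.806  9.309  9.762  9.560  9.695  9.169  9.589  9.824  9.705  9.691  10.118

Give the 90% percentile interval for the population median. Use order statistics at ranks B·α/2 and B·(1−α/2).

(9.091, 10.368)

Sorted replicates: 9.091, 9.169, 9.224, 9.309, 9.458, 9.474, 9.477, 9.560, 9.589, 9.691, 9.695, 9.705, 9.762, 9.806, 9.824, 9.859, 10.118, 10.126, 10.368, 10.434
α = 0.10; lower rank = 20 × 0.050 = 1; upper rank = 20 × 0.950 = 19.
The 1st smallest replicate is 9.091; the 19th is 10.368.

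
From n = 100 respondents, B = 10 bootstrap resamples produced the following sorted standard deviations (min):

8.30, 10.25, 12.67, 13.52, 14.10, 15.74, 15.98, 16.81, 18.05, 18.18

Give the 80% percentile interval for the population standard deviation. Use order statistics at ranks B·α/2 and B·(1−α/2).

α = 0.20; lower rank = 10 × 0.100 = 1; upper rank = 10 × 0.900 = 9.
The 1st smallest replicate is 8.30; the 9th is 18.05.

(8.30, 18.05)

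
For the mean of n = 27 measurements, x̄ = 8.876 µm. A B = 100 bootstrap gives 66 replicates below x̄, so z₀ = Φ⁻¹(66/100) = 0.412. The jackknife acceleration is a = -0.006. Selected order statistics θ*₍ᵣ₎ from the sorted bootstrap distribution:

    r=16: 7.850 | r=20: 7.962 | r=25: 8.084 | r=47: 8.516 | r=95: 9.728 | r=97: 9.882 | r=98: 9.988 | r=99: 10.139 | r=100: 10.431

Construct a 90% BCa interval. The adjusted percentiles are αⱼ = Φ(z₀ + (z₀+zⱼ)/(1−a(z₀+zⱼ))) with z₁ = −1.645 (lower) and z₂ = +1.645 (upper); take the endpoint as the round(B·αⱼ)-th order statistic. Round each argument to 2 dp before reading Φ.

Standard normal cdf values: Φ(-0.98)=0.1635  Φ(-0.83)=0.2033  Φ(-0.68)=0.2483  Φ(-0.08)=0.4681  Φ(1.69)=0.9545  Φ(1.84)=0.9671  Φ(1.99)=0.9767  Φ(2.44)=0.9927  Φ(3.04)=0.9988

Lower: z₀ + z₁ = 0.412 + (-1.645) = -1.233; 1 − a(z₀+z₁) = 1 − (-0.006)(-1.233) = 0.9926; argument = 0.412 + (-1.233)/0.9926 = -0.8302 → -0.83.
α₁ = Φ(-0.83) = 0.2033; rank = round(100 × 0.2033) = 20; θ*₍20₎ = 7.962.
Upper: z₀ + z₂ = 2.057; 1 − a(z₀+z₂) = 1.0123; argument = 2.4439 → 2.44; α₂ = 0.9927; rank = 99; θ*₍99₎ = 10.139.

(7.962, 10.139)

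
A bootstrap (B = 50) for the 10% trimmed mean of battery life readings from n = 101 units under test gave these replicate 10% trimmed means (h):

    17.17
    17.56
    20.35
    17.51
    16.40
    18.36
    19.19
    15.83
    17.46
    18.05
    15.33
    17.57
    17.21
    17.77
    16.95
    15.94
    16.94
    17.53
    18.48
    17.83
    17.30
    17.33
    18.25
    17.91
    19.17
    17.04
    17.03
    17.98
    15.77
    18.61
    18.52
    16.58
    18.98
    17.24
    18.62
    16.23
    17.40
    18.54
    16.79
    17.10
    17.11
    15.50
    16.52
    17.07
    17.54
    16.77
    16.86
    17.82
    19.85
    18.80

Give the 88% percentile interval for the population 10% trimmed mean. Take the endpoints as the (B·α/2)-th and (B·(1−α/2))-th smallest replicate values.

Sorted replicates: 15.33, 15.50, 15.77, 15.83, 15.94, 16.23, 16.40, 16.52, 16.58, 16.77, 16.79, 16.86, 16.94, 16.95, 17.03, 17.04, 17.07, 17.10, 17.11, 17.17, 17.21, 17.24, 17.30, 17.33, 17.40, 17.46, 17.51, 17.53, 17.54, 17.56, 17.57, 17.77, 17.82, 17.83, 17.91, 17.98, 18.05, 18.25, 18.36, 18.48, 18.52, 18.54, 18.61, 18.62, 18.80, 18.98, 19.17, 19.19, 19.85, 20.35
α = 0.12; lower rank = 50 × 0.060 = 3; upper rank = 50 × 0.940 = 47.
The 3rd smallest replicate is 15.77; the 47th is 19.17.

(15.77, 19.17)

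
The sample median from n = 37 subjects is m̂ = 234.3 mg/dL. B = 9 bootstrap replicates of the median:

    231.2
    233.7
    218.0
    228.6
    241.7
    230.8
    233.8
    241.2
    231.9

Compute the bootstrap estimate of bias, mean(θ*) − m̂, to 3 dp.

mean(θ*) = (231.2 + 233.7 + 218.0 + 228.6 + 241.7 + 230.8 + 233.8 + 241.2 + 231.9) / 9 = 232.3222
bias = 232.3222 − 234.3

bias = −1.978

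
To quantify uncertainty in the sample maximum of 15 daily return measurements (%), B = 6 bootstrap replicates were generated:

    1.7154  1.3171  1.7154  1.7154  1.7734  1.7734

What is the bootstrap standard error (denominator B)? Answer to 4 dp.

Bootstrap SE is the standard deviation of the 6 replicate maximums.
Mean of replicates: (1.7154 + 1.3171 + 1.7154 + 1.7154 + 1.7734 + 1.7734) / 6 = 10.01010 / 6 = 1.66835
Sum of squared deviations: (+0.04705)² + (−0.35125)² + (+0.04705)² + (+0.04705)² + (+0.10505)² + (+0.10505)² = 0.15209
Variance = 0.15209 / 6 = 0.02535
SE* = √0.02535

SE* = 0.1592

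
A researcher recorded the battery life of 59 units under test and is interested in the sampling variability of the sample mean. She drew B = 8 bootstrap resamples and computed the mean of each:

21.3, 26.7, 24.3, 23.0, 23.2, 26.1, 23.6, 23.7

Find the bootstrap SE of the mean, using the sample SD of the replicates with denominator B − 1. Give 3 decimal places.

SE* = 1.731

Bootstrap SE is the standard deviation of the 8 replicate means.
Mean of replicates: (21.3 + 26.7 + 24.3 + 23.0 + 23.2 + 26.1 + 23.6 + 23.7) / 8 = 191.9000 / 8 = 23.9875
Sum of squared deviations: (−2.6875)² + (+2.7125)² + (+0.3125)² + (−0.9875)² + (−0.7875)² + (+2.1125)² + (−0.3875)² + (−0.2875)² = 20.9688
Variance = 20.9688 / 7 = 2.9955
SE* = √2.9955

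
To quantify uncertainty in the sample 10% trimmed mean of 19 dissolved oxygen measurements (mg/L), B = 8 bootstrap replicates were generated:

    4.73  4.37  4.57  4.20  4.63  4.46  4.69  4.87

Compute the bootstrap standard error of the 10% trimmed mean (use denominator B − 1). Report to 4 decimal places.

SE* = 0.2146

Bootstrap SE is the standard deviation of the 8 replicate 10% trimmed means.
Mean of replicates: (4.73 + 4.37 + 4.57 + 4.20 + 4.63 + 4.46 + 4.69 + 4.87) / 8 = 36.52000 / 8 = 4.56500
Sum of squared deviations: (+0.16500)² + (−0.19500)² + (+0.00500)² + (−0.36500)² + (+0.06500)² + (−0.10500)² + (+0.12500)² + (+0.30500)² = 0.32240
Variance = 0.32240 / 7 = 0.04606
SE* = √0.04606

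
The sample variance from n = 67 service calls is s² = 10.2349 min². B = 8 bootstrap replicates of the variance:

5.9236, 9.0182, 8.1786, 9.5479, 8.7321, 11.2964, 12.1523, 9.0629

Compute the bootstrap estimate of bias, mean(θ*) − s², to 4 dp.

bias = −0.9959

mean(θ*) = (5.9236 + 9.0182 + 8.1786 + 9.5479 + 8.7321 + 11.2964 + 12.1523 + 9.0629) / 8 = 9.23900
bias = 9.23900 − 10.2349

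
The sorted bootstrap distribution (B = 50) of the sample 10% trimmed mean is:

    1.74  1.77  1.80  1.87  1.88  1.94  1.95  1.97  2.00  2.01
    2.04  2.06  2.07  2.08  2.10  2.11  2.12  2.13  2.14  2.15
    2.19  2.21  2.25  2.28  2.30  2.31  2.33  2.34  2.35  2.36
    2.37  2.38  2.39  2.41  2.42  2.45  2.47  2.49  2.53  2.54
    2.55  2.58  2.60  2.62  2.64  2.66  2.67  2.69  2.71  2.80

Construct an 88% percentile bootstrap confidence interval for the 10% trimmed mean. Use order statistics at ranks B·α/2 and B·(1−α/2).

(1.80, 2.67)

α = 0.12; lower rank = 50 × 0.060 = 3; upper rank = 50 × 0.940 = 47.
The 3rd smallest replicate is 1.80; the 47th is 2.67.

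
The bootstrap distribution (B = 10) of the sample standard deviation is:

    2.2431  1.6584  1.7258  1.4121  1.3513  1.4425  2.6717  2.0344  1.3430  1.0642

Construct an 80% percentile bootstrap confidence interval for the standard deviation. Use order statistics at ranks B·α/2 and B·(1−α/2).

Sorted replicates: 1.0642, 1.3430, 1.3513, 1.4121, 1.4425, 1.6584, 1.7258, 2.0344, 2.2431, 2.6717
α = 0.20; lower rank = 10 × 0.100 = 1; upper rank = 10 × 0.900 = 9.
The 1st smallest replicate is 1.0642; the 9th is 2.2431.

(1.0642, 2.2431)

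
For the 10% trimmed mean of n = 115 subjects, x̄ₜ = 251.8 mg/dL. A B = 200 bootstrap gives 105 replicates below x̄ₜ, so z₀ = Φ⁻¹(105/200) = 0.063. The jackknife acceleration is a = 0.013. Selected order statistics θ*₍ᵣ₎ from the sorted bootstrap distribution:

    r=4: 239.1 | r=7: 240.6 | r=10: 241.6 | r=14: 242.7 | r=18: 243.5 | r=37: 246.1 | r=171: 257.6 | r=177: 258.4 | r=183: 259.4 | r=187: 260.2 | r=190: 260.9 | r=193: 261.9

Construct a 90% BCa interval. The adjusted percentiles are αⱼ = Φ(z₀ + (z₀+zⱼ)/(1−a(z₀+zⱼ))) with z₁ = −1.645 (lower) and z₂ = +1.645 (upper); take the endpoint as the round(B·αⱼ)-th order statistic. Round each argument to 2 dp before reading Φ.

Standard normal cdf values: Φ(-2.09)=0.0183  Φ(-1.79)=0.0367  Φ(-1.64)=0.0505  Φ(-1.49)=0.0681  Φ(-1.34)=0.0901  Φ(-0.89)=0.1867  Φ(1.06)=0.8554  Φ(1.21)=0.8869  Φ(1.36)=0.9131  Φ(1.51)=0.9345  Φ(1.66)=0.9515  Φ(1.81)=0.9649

(242.7, 261.9)

Lower: z₀ + z₁ = 0.063 + (-1.645) = -1.582; 1 − a(z₀+z₁) = 1 − (0.013)(-1.582) = 1.0206; argument = 0.063 + (-1.582)/1.0206 = -1.4871 → -1.49.
α₁ = Φ(-1.49) = 0.0681; rank = round(200 × 0.0681) = 14; θ*₍14₎ = 242.7.
Upper: z₀ + z₂ = 1.708; 1 − a(z₀+z₂) = 0.9778; argument = 1.8098 → 1.81; α₂ = 0.9649; rank = 193; θ*₍193₎ = 261.9.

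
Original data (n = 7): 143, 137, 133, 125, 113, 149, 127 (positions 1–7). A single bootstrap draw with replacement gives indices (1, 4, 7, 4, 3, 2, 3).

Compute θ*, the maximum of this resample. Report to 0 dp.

Resample values: 143, 125, 127, 125, 133, 137, 133.
Maximum = 143

θ* = 143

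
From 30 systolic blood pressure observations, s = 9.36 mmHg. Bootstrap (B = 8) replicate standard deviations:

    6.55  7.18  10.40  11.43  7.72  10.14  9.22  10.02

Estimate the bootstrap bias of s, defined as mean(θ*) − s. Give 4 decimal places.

mean(θ*) = (6.55 + 7.18 + 10.40 + 11.43 + 7.72 + 10.14 + 9.22 + 10.02) / 8 = 9.08250
bias = 9.08250 − 9.36

bias = −0.2775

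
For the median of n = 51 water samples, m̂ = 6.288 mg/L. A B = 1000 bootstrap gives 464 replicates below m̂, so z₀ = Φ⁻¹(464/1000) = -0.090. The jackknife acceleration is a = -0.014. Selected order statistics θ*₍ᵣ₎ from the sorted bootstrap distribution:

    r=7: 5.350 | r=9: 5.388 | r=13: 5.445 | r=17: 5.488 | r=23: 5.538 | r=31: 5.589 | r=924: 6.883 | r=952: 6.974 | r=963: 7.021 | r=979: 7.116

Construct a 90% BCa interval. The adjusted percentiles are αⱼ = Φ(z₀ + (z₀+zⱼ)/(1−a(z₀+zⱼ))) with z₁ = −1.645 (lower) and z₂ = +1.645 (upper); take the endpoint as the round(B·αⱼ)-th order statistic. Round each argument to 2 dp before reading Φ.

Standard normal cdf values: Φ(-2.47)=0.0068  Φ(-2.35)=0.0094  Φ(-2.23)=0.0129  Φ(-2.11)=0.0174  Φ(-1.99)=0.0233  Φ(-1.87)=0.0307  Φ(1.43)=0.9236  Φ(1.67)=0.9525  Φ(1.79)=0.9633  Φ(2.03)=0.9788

(5.589, 6.883)

Lower: z₀ + z₁ = -0.090 + (-1.645) = -1.735; 1 − a(z₀+z₁) = 1 − (-0.014)(-1.735) = 0.9757; argument = -0.090 + (-1.735)/0.9757 = -1.8682 → -1.87.
α₁ = Φ(-1.87) = 0.0307; rank = round(1000 × 0.0307) = 31; θ*₍31₎ = 5.589.
Upper: z₀ + z₂ = 1.555; 1 − a(z₀+z₂) = 1.0218; argument = 1.4319 → 1.43; α₂ = 0.9236; rank = 924; θ*₍924₎ = 6.883.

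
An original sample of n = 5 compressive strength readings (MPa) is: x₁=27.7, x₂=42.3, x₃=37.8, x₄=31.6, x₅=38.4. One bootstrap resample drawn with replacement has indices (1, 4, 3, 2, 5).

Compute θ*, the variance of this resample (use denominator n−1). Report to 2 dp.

Resample values: 27.7, 31.6, 37.8, 42.3, 38.4.
Mean = 35.5600; sum of squared deviations = 135.9720
s² = 135.9720 / 4 = 33.9930

θ* = 33.99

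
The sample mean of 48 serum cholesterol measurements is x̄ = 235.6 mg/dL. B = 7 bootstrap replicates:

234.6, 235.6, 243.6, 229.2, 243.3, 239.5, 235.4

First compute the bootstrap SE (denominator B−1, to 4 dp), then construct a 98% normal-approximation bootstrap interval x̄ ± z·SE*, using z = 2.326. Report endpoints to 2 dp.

Mean of replicates = 237.3143; sum of squared deviations = 159.9286; SE* = √(159.9286/6) = 5.1628
Margin = 2.326 × 5.1628 = 12.009
Interval: 235.6 ± 12.009

(223.59, 247.61)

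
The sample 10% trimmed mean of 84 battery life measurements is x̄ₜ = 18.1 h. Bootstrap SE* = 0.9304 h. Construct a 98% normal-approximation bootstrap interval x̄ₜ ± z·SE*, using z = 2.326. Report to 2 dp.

(15.94, 20.26)

Margin = 2.326 × 0.9304 = 2.164
Interval: 18.1 ± 2.164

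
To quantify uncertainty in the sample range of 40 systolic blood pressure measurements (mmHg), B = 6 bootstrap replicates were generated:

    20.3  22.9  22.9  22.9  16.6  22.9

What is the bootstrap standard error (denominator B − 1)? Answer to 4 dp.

Bootstrap SE is the standard deviation of the 6 replicate ranges.
Mean of replicates: (20.3 + 22.9 + 22.9 + 22.9 + 16.6 + 22.9) / 6 = 128.50000 / 6 = 21.41667
Sum of squared deviations: (−1.11667)² + (+1.48333)² + (+1.48333)² + (+1.48333)² + (−4.81667)² + (+1.48333)² = 33.24833
Variance = 33.24833 / 5 = 6.64967
SE* = √6.64967

SE* = 2.5787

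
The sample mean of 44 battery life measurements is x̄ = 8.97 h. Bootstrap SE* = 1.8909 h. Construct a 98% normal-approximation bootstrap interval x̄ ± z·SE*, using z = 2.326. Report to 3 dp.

Margin = 2.326 × 1.8909 = 4.3982
Interval: 8.97 ± 4.3982

(4.572, 13.368)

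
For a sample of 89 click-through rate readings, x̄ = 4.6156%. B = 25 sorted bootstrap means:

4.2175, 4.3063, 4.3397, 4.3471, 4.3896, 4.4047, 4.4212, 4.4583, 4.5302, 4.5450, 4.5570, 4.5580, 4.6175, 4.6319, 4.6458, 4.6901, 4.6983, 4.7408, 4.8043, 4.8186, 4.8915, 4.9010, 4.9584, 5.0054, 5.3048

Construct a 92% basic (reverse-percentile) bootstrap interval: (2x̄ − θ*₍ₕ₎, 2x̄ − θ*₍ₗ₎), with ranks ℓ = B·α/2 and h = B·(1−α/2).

Percentile endpoints at ranks 1 and 24: θ*₍1₎ = 4.2175, θ*₍24₎ = 5.0054.
Basic interval reflects these around x̄:
  lower = 2 × 4.6156 − 5.0054 = 4.2258
  upper = 2 × 4.6156 − 4.2175 = 5.0137

(4.2258, 5.0137)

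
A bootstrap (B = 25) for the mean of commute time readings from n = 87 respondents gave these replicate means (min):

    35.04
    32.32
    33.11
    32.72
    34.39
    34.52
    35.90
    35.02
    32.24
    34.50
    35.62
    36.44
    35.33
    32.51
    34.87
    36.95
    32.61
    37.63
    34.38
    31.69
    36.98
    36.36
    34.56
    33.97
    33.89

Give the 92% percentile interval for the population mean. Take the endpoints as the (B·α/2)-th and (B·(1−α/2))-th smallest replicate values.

Sorted replicates: 31.69, 32.24, 32.32, 32.51, 32.61, 32.72, 33.11, 33.89, 33.97, 34.38, 34.39, 34.50, 34.52, 34.56, 34.87, 35.02, 35.04, 35.33, 35.62, 35.90, 36.36, 36.44, 36.95, 36.98, 37.63
α = 0.08; lower rank = 25 × 0.040 = 1; upper rank = 25 × 0.960 = 24.
The 1st smallest replicate is 31.69; the 24th is 36.98.

(31.69, 36.98)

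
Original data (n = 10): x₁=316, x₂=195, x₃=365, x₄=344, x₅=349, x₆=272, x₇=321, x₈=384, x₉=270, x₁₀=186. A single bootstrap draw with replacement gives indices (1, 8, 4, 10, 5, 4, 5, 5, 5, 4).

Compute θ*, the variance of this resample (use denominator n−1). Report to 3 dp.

Resample values: 316, 384, 344, 186, 349, 344, 349, 349, 349, 344.
Mean = 331.4000; sum of squared deviations = 25860.4000
s² = 25860.4000 / 9 = 2873.3778

θ* = 2873.378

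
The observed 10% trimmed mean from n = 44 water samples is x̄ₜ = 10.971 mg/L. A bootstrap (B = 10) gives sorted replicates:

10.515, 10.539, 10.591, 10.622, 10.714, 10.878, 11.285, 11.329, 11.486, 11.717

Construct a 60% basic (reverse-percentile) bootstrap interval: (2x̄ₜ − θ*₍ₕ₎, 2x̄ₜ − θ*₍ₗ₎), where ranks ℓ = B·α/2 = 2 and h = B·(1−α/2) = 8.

(10.613, 11.403)

Percentile endpoints at ranks 2 and 8: θ*₍2₎ = 10.539, θ*₍8₎ = 11.329.
Basic interval reflects these around x̄ₜ:
  lower = 2 × 10.971 − 11.329 = 10.613
  upper = 2 × 10.971 − 10.539 = 11.403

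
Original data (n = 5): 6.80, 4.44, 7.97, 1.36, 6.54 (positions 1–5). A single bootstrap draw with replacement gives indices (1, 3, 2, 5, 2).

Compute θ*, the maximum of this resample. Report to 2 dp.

θ* = 7.97

Resample values: 6.80, 7.97, 4.44, 6.54, 4.44.
Maximum = 7.97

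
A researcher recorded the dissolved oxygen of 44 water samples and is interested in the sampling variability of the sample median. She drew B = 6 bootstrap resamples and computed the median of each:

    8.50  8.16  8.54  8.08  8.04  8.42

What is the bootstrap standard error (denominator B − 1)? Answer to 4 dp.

SE* = 0.2223

Bootstrap SE is the standard deviation of the 6 replicate medians.
Mean of replicates: (8.50 + 8.16 + 8.54 + 8.08 + 8.04 + 8.42) / 6 = 49.74000 / 6 = 8.29000
Sum of squared deviations: (+0.21000)² + (−0.13000)² + (+0.25000)² + (−0.21000)² + (−0.25000)² + (+0.13000)² = 0.24700
Variance = 0.24700 / 5 = 0.04940
SE* = √0.04940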